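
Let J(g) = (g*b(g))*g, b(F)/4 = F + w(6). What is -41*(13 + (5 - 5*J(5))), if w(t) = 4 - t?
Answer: 60762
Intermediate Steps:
b(F) = -8 + 4*F (b(F) = 4*(F + (4 - 1*6)) = 4*(F + (4 - 6)) = 4*(F - 2) = 4*(-2 + F) = -8 + 4*F)
J(g) = g²*(-8 + 4*g) (J(g) = (g*(-8 + 4*g))*g = g²*(-8 + 4*g))
-41*(13 + (5 - 5*J(5))) = -41*(13 + (5 - 20*5²*(-2 + 5))) = -41*(13 + (5 - 20*25*3)) = -41*(13 + (5 - 5*300)) = -41*(13 + (5 - 1500)) = -41*(13 - 1495) = -41*(-1482) = 60762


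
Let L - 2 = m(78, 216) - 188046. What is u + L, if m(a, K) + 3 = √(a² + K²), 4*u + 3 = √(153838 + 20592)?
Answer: -752191/4 + 6*√1465 + √174430/4 ≈ -1.8771e+5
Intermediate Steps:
u = -¾ + √174430/4 (u = -¾ + √(153838 + 20592)/4 = -¾ + √174430/4 ≈ 103.66)
m(a, K) = -3 + √(K² + a²) (m(a, K) = -3 + √(a² + K²) = -3 + √(K² + a²))
L = -188047 + 6*√1465 (L = 2 + ((-3 + √(216² + 78²)) - 188046) = 2 + ((-3 + √(46656 + 6084)) - 188046) = 2 + ((-3 + √52740) - 188046) = 2 + ((-3 + 6*√1465) - 188046) = 2 + (-188049 + 6*√1465) = -188047 + 6*√1465 ≈ -1.8782e+5)
u + L = (-¾ + √174430/4) + (-188047 + 6*√1465) = -752191/4 + 6*√1465 + √174430/4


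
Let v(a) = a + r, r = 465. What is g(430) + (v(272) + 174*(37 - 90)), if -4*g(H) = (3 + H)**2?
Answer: -221429/4 ≈ -55357.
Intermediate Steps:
v(a) = 465 + a (v(a) = a + 465 = 465 + a)
g(H) = -(3 + H)**2/4
g(430) + (v(272) + 174*(37 - 90)) = -(3 + 430)**2/4 + ((465 + 272) + 174*(37 - 90)) = -1/4*433**2 + (737 + 174*(-53)) = -1/4*187489 + (737 - 9222) = -187489/4 - 8485 = -221429/4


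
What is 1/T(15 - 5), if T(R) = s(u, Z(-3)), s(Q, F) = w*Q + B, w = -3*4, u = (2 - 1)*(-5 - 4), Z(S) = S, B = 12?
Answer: 1/120 ≈ 0.0083333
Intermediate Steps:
u = -9 (u = 1*(-9) = -9)
w = -12
s(Q, F) = 12 - 12*Q (s(Q, F) = -12*Q + 12 = 12 - 12*Q)
T(R) = 120 (T(R) = 12 - 12*(-9) = 12 + 108 = 120)
1/T(15 - 5) = 1/120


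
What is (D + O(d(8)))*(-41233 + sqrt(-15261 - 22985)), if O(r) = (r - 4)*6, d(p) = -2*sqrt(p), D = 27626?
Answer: -2*(13801 - 12*sqrt(2))*(41233 - I*sqrt(38246)) ≈ -1.1367e+9 + 5.3914e+6*I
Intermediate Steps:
O(r) = -24 + 6*r (O(r) = (-4 + r)*6 = -24 + 6*r)
(D + O(d(8)))*(-41233 + sqrt(-15261 - 22985)) = (27626 + (-24 + 6*(-4*sqrt(2))))*(-41233 + sqrt(-15261 - 22985)) = (27626 + (-24 + 6*(-4*sqrt(2))))*(-41233 + sqrt(-38246)) = (27626 + (-24 + 6*(-4*sqrt(2))))*(-41233 + I*sqrt(38246)) = (27626 + (-24 - 24*sqrt(2)))*(-41233 + I*sqrt(38246)) = (27602 - 24*sqrt(2))*(-41233 + I*sqrt(38246)) = (-41233 + I*sqrt(38246))*(27602 - 24*sqrt(2))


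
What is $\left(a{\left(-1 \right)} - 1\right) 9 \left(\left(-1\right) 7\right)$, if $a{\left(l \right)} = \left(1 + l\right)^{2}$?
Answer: $63$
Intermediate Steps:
$\left(a{\left(-1 \right)} - 1\right) 9 \left(\left(-1\right) 7\right) = \left(\left(1 - 1\right)^{2} - 1\right) 9 \left(\left(-1\right) 7\right) = \left(0^{2} - 1\right) 9 \left(-7\right) = \left(0 - 1\right) 9 \left(-7\right) = \left(-1\right) 9 \left(-7\right) = \left(-9\right) \left(-7\right) = 63$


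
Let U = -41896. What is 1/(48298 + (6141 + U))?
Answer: 1/12543 ≈ 7.9726e-5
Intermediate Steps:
1/(48298 + (6141 + U)) = 1/(48298 + (6141 - 41896)) = 1/(48298 - 35755) = 1/12543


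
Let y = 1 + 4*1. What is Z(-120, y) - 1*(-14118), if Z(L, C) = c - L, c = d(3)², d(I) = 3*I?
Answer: 14319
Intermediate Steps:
y = 5 (y = 1 + 4 = 5)
c = 81 (c = (3*3)² = 9² = 81)
Z(L, C) = 81 - L
Z(-120, y) - 1*(-14118) = (81 - 1*(-120)) - 1*(-14118) = (81 + 120) + 14118 = 201 + 14118 = 14319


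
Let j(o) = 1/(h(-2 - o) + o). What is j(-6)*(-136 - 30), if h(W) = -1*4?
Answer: 83/5 ≈ 16.600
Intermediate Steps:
h(W) = -4
j(o) = 1/(-4 + o)
j(-6)*(-136 - 30) = (-136 - 30)/(-4 - 6) = -166/(-10) = -⅒*(-166) = 83/5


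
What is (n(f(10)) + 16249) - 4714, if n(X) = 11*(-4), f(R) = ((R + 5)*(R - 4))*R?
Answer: 11491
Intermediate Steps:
f(R) = R*(-4 + R)*(5 + R) (f(R) = ((5 + R)*(-4 + R))*R = ((-4 + R)*(5 + R))*R = R*(-4 + R)*(5 + R))
n(X) = -44
(n(f(10)) + 16249) - 4714 = (-44 + 16249) - 4714 = 16205 - 4714 = 11491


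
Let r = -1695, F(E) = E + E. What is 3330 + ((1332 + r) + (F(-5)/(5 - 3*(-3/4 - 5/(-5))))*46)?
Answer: 48599/17 ≈ 2858.8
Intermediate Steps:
F(E) = 2*E
3330 + ((1332 + r) + (F(-5)/(5 - 3*(-3/4 - 5/(-5))))*46) = 3330 + ((1332 - 1695) + ((2*(-5))/(5 - 3*(-3/4 - 5/(-5))))*46) = 3330 + (-363 - 10/(5 - 3*(-3*¼ - 5*(-⅕)))*46) = 3330 + (-363 - 10/(5 - 3*(-¾ + 1))*46) = 3330 + (-363 - 10/(5 - 3*¼)*46) = 3330 + (-363 - 10/(5 - ¾)*46) = 3330 + (-363 - 10/17/4*46) = 3330 + (-363 - 10*4/17*46) = 3330 + (-363 - 40/17*46) = 3330 + (-363 - 1840/17) = 3330 - 8011/17 = 48599/17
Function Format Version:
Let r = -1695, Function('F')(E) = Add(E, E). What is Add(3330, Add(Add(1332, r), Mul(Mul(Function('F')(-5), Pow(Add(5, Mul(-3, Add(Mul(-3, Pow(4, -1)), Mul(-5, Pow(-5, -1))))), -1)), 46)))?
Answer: Rational(48599, 17) ≈ 2858.8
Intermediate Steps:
Function('F')(E) = Mul(2, E)
Add(3330, Add(Add(1332, r), Mul(Mul(Function('F')(-5), Pow(Add(5, Mul(-3, Add(Mul(-3, Pow(4, -1)), Mul(-5, Pow(-5, -1))))), -1)), 46))) = Add(3330, Add(Add(1332, -1695), Mul(Mul(Mul(2, -5), Pow(Add(5, Mul(-3, Add(Mul(-3, Pow(4, -1)), Mul(-5, Pow(-5, -1))))), -1)), 46))) = Add(3330, Add(-363, Mul(Mul(-10, Pow(Add(5, Mul(-3, Add(Mul(-3, Rational(1, 4)), Mul(-5, Rational(-1, 5))))), -1)), 46))) = Add(3330, Add(-363, Mul(Mul(-10, Pow(Add(5, Mul(-3, Add(Rational(-3, 4), 1))), -1)), 46))) = Add(3330, Add(-363, Mul(Mul(-10, Pow(Add(5, Mul(-3, Rational(1, 4))), -1)), 46))) = Add(3330, Add(-363, Mul(Mul(-10, Pow(Add(5, Rational(-3, 4)), -1)), 46))) = Add(3330, Add(-363, Mul(Mul(-10, Pow(Rational(17, 4), -1)), 46))) = Add(3330, Add(-363, Mul(Mul(-10, Rational(4, 17)), 46))) = Add(3330, Add(-363, Mul(Rational(-40, 17), 46))) = Add(3330, Add(-363, Rational(-1840, 17))) = Add(3330, Rational(-8011, 17)) = Rational(48599, 17)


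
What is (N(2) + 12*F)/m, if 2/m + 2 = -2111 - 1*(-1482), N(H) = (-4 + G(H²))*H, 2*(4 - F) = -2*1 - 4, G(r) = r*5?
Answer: -36598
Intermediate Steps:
G(r) = 5*r
F = 7 (F = 4 - (-2*1 - 4)/2 = 4 - (-2 - 4)/2 = 4 - ½*(-6) = 4 + 3 = 7)
N(H) = H*(-4 + 5*H²) (N(H) = (-4 + 5*H²)*H = H*(-4 + 5*H²))
m = -2/631 (m = 2/(-2 + (-2111 - 1*(-1482))) = 2/(-2 + (-2111 + 1482)) = 2/(-2 - 629) = 2/(-631) = 2*(-1/631) = -2/631 ≈ -0.0031696)
(N(2) + 12*F)/m = (2*(-4 + 5*2²) + 12*7)/(-2/631) = (2*(-4 + 5*4) + 84)*(-631/2) = (2*(-4 + 20) + 84)*(-631/2) = (2*16 + 84)*(-631/2) = (32 + 84)*(-631/2) = 116*(-631/2) = -36598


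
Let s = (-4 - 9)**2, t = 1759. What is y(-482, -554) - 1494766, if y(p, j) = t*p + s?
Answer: -2342435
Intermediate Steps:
s = 169 (s = (-13)**2 = 169)
y(p, j) = 169 + 1759*p (y(p, j) = 1759*p + 169 = 169 + 1759*p)
y(-482, -554) - 1494766 = (169 + 1759*(-482)) - 1494766 = (169 - 847838) - 1494766 = -847669 - 1494766 = -2342435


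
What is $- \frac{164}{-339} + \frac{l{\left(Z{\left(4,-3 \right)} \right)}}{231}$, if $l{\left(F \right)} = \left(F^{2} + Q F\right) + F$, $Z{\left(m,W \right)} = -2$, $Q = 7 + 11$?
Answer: $\frac{8786}{26103} \approx 0.33659$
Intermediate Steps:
$Q = 18$
$l{\left(F \right)} = F^{2} + 19 F$ ($l{\left(F \right)} = \left(F^{2} + 18 F\right) + F = F^{2} + 19 F$)
$- \frac{164}{-339} + \frac{l{\left(Z{\left(4,-3 \right)} \right)}}{231} = - \frac{164}{-339} + \frac{\left(-2\right) \left(19 - 2\right)}{231} = \left(-164\right) \left(- \frac{1}{339}\right) + \left(-2\right) 17 \cdot \frac{1}{231} = \frac{164}{339} - \frac{34}{231} = \frac{8786}{26103}$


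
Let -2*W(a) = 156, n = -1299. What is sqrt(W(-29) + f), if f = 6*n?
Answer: 8*I*sqrt(123) ≈ 88.724*I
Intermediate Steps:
W(a) = -78 (W(a) = -1/2*156 = -78)
f = -7794 (f = 6*(-1299) = -7794)
sqrt(W(-29) + f) = sqrt(-78 - 7794) = sqrt(-7872) = 8*I*sqrt(123)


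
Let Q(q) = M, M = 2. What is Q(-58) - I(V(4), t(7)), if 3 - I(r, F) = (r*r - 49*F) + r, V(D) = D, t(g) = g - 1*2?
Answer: -226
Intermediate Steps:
t(g) = -2 + g (t(g) = g - 2 = -2 + g)
Q(q) = 2
I(r, F) = 3 - r - r² + 49*F (I(r, F) = 3 - ((r*r - 49*F) + r) = 3 - ((r² - 49*F) + r) = 3 - (r + r² - 49*F) = 3 + (-r - r² + 49*F) = 3 - r - r² + 49*F)
Q(-58) - I(V(4), t(7)) = 2 - (3 - 1*4 - 1*4² + 49*(-2 + 7)) = 2 - (3 - 4 - 1*16 + 49*5) = 2 - (3 - 4 - 16 + 245) = 2 - 1*228 = 2 - 228 = -226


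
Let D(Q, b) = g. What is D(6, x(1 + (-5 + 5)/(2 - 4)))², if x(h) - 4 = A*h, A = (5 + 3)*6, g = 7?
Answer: 49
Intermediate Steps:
A = 48 (A = 8*6 = 48)
x(h) = 4 + 48*h
D(Q, b) = 7
D(6, x(1 + (-5 + 5)/(2 - 4)))² = 7² = 49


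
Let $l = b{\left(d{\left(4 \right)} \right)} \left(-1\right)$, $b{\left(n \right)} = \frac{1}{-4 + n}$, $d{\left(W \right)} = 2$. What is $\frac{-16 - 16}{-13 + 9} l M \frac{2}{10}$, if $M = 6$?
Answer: $\frac{24}{5} \approx 4.8$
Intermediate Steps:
$l = \frac{1}{2}$ ($l = \frac{1}{-4 + 2} \left(-1\right) = \frac{1}{-2} \left(-1\right) = \left(- \frac{1}{2}\right) \left(-1\right) = \frac{1}{2} \approx 0.5$)
$\frac{-16 - 16}{-13 + 9} l M \frac{2}{10} = \frac{-16 - 16}{-13 + 9} \cdot \frac{1}{2} \cdot 6 \cdot \frac{2}{10} = - \frac{32}{-4} \cdot \frac{1}{2} \cdot 6 \cdot 2 \cdot \frac{1}{10} = \left(-32\right) \left(- \frac{1}{4}\right) \frac{1}{2} \cdot 6 \cdot \frac{1}{5} = 8 \cdot \frac{1}{2} \cdot \frac{6}{5} = 4 \cdot \frac{6}{5} = \frac{24}{5}$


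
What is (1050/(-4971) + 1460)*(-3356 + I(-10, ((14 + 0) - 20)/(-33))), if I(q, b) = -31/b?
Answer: -8530145055/1657 ≈ -5.1479e+6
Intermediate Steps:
(1050/(-4971) + 1460)*(-3356 + I(-10, ((14 + 0) - 20)/(-33))) = (1050/(-4971) + 1460)*(-3356 - 31*(-33/((14 + 0) - 20))) = (1050*(-1/4971) + 1460)*(-3356 - 31*(-33/(14 - 20))) = (-350/1657 + 1460)*(-3356 - 31/((-6*(-1/33)))) = 2418870*(-3356 - 31/2/11)/1657 = 2418870*(-3356 - 31*11/2)/1657 = 2418870*(-3356 - 341/2)/1657 = (2418870/1657)*(-7053/2) = -8530145055/1657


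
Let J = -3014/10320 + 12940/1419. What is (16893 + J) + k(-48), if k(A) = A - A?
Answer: 959347703/56760 ≈ 16902.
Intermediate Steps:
k(A) = 0
J = 501023/56760 (J = -3014*1/10320 + 12940*(1/1419) = -1507/5160 + 12940/1419 = 501023/56760 ≈ 8.8270)
(16893 + J) + k(-48) = (16893 + 501023/56760) + 0 = 959347703/56760 + 0 = 959347703/56760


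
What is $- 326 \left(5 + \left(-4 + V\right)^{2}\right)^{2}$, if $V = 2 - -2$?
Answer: $-8150$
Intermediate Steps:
$V = 4$ ($V = 2 + 2 = 4$)
$- 326 \left(5 + \left(-4 + V\right)^{2}\right)^{2} = - 326 \left(5 + \left(-4 + 4\right)^{2}\right)^{2} = - 326 \left(5 + 0^{2}\right)^{2} = - 326 \left(5 + 0\right)^{2} = - 326 \cdot 5^{2} = \left(-326\right) 25 = -8150$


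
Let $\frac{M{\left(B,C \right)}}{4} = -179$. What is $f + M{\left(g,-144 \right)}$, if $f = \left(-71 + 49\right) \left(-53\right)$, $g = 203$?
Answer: $450$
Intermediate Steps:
$M{\left(B,C \right)} = -716$ ($M{\left(B,C \right)} = 4 \left(-179\right) = -716$)
$f = 1166$ ($f = \left(-22\right) \left(-53\right) = 1166$)
$f + M{\left(g,-144 \right)} = 1166 - 716 = 450$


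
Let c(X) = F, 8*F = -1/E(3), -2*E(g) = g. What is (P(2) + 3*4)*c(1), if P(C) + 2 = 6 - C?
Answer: 7/6 ≈ 1.1667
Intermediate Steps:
E(g) = -g/2
P(C) = 4 - C (P(C) = -2 + (6 - C) = 4 - C)
F = 1/12 (F = (-1/((-½*3)))/8 = (-1/(-3/2))/8 = (-1*(-⅔))/8 = (⅛)*(⅔) = 1/12 ≈ 0.083333)
c(X) = 1/12
(P(2) + 3*4)*c(1) = ((4 - 1*2) + 3*4)*(1/12) = ((4 - 2) + 12)*(1/12) = (2 + 12)*(1/12) = 14*(1/12) = 7/6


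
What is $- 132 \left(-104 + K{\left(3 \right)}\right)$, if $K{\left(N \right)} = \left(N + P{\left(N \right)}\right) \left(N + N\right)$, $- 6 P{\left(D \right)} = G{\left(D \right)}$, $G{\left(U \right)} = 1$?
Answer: $11484$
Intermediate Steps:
$P{\left(D \right)} = - \frac{1}{6}$ ($P{\left(D \right)} = \left(- \frac{1}{6}\right) 1 = - \frac{1}{6}$)
$K{\left(N \right)} = 2 N \left(- \frac{1}{6} + N\right)$ ($K{\left(N \right)} = \left(N - \frac{1}{6}\right) \left(N + N\right) = \left(- \frac{1}{6} + N\right) 2 N = 2 N \left(- \frac{1}{6} + N\right)$)
$- 132 \left(-104 + K{\left(3 \right)}\right) = - 132 \left(-104 + \frac{1}{3} \cdot 3 \left(-1 + 6 \cdot 3\right)\right) = - 132 \left(-104 + \frac{1}{3} \cdot 3 \left(-1 + 18\right)\right) = - 132 \left(-104 + \frac{1}{3} \cdot 3 \cdot 17\right) = - 132 \left(-104 + 17\right) = \left(-132\right) \left(-87\right) = 11484$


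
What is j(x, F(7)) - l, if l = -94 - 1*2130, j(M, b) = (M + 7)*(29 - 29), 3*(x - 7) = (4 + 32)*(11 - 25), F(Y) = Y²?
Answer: 2224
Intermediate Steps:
x = -161 (x = 7 + ((4 + 32)*(11 - 25))/3 = 7 + (36*(-14))/3 = 7 + (⅓)*(-504) = 7 - 168 = -161)
j(M, b) = 0 (j(M, b) = (7 + M)*0 = 0)
l = -2224 (l = -94 - 2130 = -2224)
j(x, F(7)) - l = 0 - 1*(-2224) = 0 + 2224 = 2224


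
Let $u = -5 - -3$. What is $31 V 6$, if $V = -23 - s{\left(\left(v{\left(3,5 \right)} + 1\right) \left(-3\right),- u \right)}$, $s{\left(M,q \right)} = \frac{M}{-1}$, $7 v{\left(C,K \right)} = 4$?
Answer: $- \frac{36084}{7} \approx -5154.9$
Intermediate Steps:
$v{\left(C,K \right)} = \frac{4}{7}$ ($v{\left(C,K \right)} = \frac{1}{7} \cdot 4 = \frac{4}{7}$)
$u = -2$ ($u = -5 + 3 = -2$)
$s{\left(M,q \right)} = - M$ ($s{\left(M,q \right)} = M \left(-1\right) = - M$)
$V = - \frac{194}{7}$ ($V = -23 - - \left(\frac{4}{7} + 1\right) \left(-3\right) = -23 - - \frac{11 \left(-3\right)}{7} = -23 - \left(-1\right) \left(- \frac{33}{7}\right) = -23 - \frac{33}{7} = - \frac{194}{7} \approx -27.714$)
$31 V 6 = 31 \left(- \frac{194}{7}\right) 6 = \left(- \frac{6014}{7}\right) 6 = - \frac{36084}{7}$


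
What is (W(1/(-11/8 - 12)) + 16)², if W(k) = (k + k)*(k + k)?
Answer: 33650233600/131079601 ≈ 256.72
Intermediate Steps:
W(k) = 4*k² (W(k) = (2*k)*(2*k) = 4*k²)
(W(1/(-11/8 - 12)) + 16)² = (4*(1/(-11/8 - 12))² + 16)² = (4*(1/(-107/8))² + 16)² = (4*(-8/107)² + 16)² = (4*(64/11449) + 16)² = (256/11449 + 16)² = (183440/11449)² = 33650233600/131079601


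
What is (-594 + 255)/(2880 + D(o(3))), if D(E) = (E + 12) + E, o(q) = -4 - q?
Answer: -339/2878 ≈ -0.11779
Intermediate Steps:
D(E) = 12 + 2*E (D(E) = (12 + E) + E = 12 + 2*E)
(-594 + 255)/(2880 + D(o(3))) = (-594 + 255)/(2880 + (12 + 2*(-4 - 1*3))) = -339/(2880 + (12 + 2*(-4 - 3))) = -339/(2880 + (12 + 2*(-7))) = -339/(2880 + (12 - 14)) = -339/(2880 - 2) = -339/2878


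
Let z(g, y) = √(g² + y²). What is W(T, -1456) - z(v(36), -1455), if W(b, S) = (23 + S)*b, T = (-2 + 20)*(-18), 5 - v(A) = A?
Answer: 464292 - 53*√754 ≈ 4.6284e+5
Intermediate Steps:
v(A) = 5 - A
T = -324 (T = 18*(-18) = -324)
W(b, S) = b*(23 + S)
W(T, -1456) - z(v(36), -1455) = -324*(23 - 1456) - √((5 - 1*36)² + (-1455)²) = -324*(-1433) - √((5 - 36)² + 2117025) = 464292 - √((-31)² + 2117025) = 464292 - √(961 + 2117025) = 464292 - √2117986 = 464292 - 53*√754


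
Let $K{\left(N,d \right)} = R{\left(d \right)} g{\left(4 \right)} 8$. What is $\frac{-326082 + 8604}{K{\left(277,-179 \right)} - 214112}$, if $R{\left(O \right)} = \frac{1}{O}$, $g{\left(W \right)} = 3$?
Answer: $\frac{28414281}{19163036} \approx 1.4828$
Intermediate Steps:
$K{\left(N,d \right)} = \frac{24}{d}$ ($K{\left(N,d \right)} = \frac{1}{d} 3 \cdot 8 = \frac{3}{d} 8 = \frac{24}{d}$)
$\frac{-326082 + 8604}{K{\left(277,-179 \right)} - 214112} = \frac{-326082 + 8604}{\frac{24}{-179} - 214112} = - \frac{317478}{24 \left(- \frac{1}{179}\right) - 214112} = - \frac{317478}{- \frac{24}{179} - 214112} = - \frac{317478}{- \frac{38326072}{179}} = \left(-317478\right) \left(- \frac{179}{38326072}\right) = \frac{28414281}{19163036}$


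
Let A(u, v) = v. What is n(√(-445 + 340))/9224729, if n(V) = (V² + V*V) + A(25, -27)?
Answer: -237/9224729 ≈ -2.5692e-5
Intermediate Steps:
n(V) = -27 + 2*V² (n(V) = (V² + V*V) - 27 = (V² + V²) - 27 = 2*V² - 27 = -27 + 2*V²)
n(√(-445 + 340))/9224729 = (-27 + 2*(√(-445 + 340))²)/9224729 = (-27 + 2*(√(-105))²)*(1/9224729) = (-27 + 2*(I*√105)²)*(1/9224729) = (-27 + 2*(-105))*(1/9224729) = (-27 - 210)*(1/9224729) = -237*1/9224729 = -237/9224729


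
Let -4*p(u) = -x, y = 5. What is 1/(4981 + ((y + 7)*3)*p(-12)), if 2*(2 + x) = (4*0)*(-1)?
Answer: 1/4963 ≈ 0.00020149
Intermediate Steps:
x = -2 (x = -2 + ((4*0)*(-1))/2 = -2 + (0*(-1))/2 = -2 + (½)*0 = -2 + 0 = -2)
p(u) = -½ (p(u) = -(-1)*(-2)/4 = -¼*2 = -½)
1/(4981 + ((y + 7)*3)*p(-12)) = 1/(4981 + ((5 + 7)*3)*(-½)) = 1/(4981 + (12*3)*(-½)) = 1/(4981 + 36*(-½)) = 1/(4981 - 18) = 1/4963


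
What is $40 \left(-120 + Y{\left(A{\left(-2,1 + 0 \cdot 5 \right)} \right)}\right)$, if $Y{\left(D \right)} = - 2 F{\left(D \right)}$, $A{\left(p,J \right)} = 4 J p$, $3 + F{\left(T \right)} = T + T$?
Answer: $-3280$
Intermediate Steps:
$F{\left(T \right)} = -3 + 2 T$ ($F{\left(T \right)} = -3 + \left(T + T\right) = -3 + 2 T$)
$A{\left(p,J \right)} = 4 J p$
$Y{\left(D \right)} = 6 - 4 D$ ($Y{\left(D \right)} = - 2 \left(-3 + 2 D\right) = 6 - 4 D$)
$40 \left(-120 + Y{\left(A{\left(-2,1 + 0 \cdot 5 \right)} \right)}\right) = 40 \left(-120 - \left(-6 + 4 \cdot 4 \left(1 + 0 \cdot 5\right) \left(-2\right)\right)\right) = 40 \left(-120 - \left(-6 + 4 \cdot 4 \left(1 + 0\right) \left(-2\right)\right)\right) = 40 \left(-120 - \left(-6 + 4 \cdot 4 \cdot 1 \left(-2\right)\right)\right) = 40 \left(-120 + \left(6 - -32\right)\right) = 40 \left(-120 + \left(6 + 32\right)\right) = 40 \left(-120 + 38\right) = 40 \left(-82\right) = -3280$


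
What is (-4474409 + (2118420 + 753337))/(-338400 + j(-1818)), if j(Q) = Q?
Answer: 801326/170109 ≈ 4.7107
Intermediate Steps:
(-4474409 + (2118420 + 753337))/(-338400 + j(-1818)) = (-4474409 + (2118420 + 753337))/(-338400 - 1818) = (-4474409 + 2871757)/(-340218) = -1602652*(-1/340218) = 801326/170109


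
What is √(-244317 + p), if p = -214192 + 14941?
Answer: 4*I*√27723 ≈ 666.01*I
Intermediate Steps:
p = -199251
√(-244317 + p) = √(-244317 - 199251) = √(-443568) = 4*I*√27723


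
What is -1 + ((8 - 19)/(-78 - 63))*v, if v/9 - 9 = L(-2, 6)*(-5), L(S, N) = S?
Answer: 580/47 ≈ 12.340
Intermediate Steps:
v = 171 (v = 81 + 9*(-2*(-5)) = 81 + 9*10 = 81 + 90 = 171)
-1 + ((8 - 19)/(-78 - 63))*v = -1 + ((8 - 19)/(-78 - 63))*171 = -1 - 11/(-141)*171 = -1 - 11*(-1/141)*171 = -1 + (11/141)*171 = -1 + 627/47 = 580/47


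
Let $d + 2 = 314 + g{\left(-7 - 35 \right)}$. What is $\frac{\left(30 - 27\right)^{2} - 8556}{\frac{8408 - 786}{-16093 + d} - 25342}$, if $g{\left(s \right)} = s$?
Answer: $\frac{4098157}{12151336} \approx 0.33726$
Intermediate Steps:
$d = 270$ ($d = -2 + \left(314 - 42\right) = -2 + 272 = 270$)
$\frac{\left(30 - 27\right)^{2} - 8556}{\frac{8408 - 786}{-16093 + d} - 25342} = \frac{\left(30 - 27\right)^{2} - 8556}{\frac{8408 - 786}{-16093 + 270} - 25342} = \frac{3^{2} - 8556}{\frac{7622}{-15823} - 25342} = \frac{9 - 8556}{7622 \left(- \frac{1}{15823}\right) - 25342} = - \frac{8547}{- \frac{7622}{15823} - 25342} = - \frac{8547}{- \frac{400994088}{15823}} = \left(-8547\right) \left(- \frac{15823}{400994088}\right) = \frac{4098157}{12151336}$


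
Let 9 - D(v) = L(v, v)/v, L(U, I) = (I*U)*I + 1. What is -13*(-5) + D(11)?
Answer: -518/11 ≈ -47.091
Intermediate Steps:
L(U, I) = 1 + U*I² (L(U, I) = U*I² + 1 = 1 + U*I²)
D(v) = 9 - (1 + v³)/v (D(v) = 9 - (1 + v*v²)/v = 9 - (1 + v³)/v)
-13*(-5) + D(11) = -13*(-5) + (9 - 1/11 - 1*11²) = 65 + (9 - 1*1/11 - 1*121) = 65 + (9 - 1/11 - 121) = 65 - 1233/11 = -518/11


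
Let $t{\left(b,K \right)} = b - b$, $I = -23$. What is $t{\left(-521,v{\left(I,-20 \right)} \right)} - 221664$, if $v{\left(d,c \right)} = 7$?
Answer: $-221664$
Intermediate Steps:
$t{\left(b,K \right)} = 0$
$t{\left(-521,v{\left(I,-20 \right)} \right)} - 221664 = 0 - 221664 = -221664$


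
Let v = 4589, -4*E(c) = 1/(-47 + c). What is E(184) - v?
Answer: -2514773/548 ≈ -4589.0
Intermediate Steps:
E(c) = -1/(4*(-47 + c))
E(184) - v = -1/(-188 + 4*184) - 1*4589 = -1/(-188 + 736) - 4589 = -1/548 - 4589 = -2514773/548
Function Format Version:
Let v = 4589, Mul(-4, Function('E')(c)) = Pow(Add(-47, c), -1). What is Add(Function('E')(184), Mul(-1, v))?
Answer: Rational(-2514773, 548) ≈ -4589.0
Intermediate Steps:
Function('E')(c) = Mul(Rational(-1, 4), Pow(Add(-47, c), -1))
Add(Function('E')(184), Mul(-1, v)) = Add(Mul(-1, Pow(Add(-188, Mul(4, 184)), -1)), Mul(-1, 4589)) = Add(Mul(-1, Pow(Add(-188, 736), -1)), -4589) = Add(Mul(-1, Pow(548, -1)), -4589) = Add(Mul(-1, Rational(1, 548)), -4589) = Add(Rational(-1, 548), -4589) = Rational(-2514773, 548)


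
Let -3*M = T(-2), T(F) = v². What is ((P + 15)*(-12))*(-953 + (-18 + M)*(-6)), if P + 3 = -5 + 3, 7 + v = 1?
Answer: 92760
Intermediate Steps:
v = -6 (v = -7 + 1 = -6)
T(F) = 36 (T(F) = (-6)² = 36)
M = -12 (M = -⅓*36 = -12)
P = -5 (P = -3 + (-5 + 3) = -3 - 2 = -5)
((P + 15)*(-12))*(-953 + (-18 + M)*(-6)) = ((-5 + 15)*(-12))*(-953 + (-18 - 12)*(-6)) = (10*(-12))*(-953 - 30*(-6)) = -120*(-953 + 180) = -120*(-773) = 92760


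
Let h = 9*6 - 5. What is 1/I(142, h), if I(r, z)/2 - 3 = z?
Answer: 1/104 ≈ 0.0096154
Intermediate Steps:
h = 49 (h = 54 - 5 = 49)
I(r, z) = 6 + 2*z
1/I(142, h) = 1/(6 + 2*49) = 1/(6 + 98) = 1/104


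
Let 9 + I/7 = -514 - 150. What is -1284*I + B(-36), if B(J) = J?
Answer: 6048888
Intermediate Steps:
I = -4711 (I = -63 + 7*(-514 - 150) = -63 + 7*(-664) = -63 - 4648 = -4711)
-1284*I + B(-36) = -1284*(-4711) - 36 = 6048924 - 36 = 6048888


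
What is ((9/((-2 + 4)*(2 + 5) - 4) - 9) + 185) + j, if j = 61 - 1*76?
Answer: 1619/10 ≈ 161.90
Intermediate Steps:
j = -15 (j = 61 - 76 = -15)
((9/((-2 + 4)*(2 + 5) - 4) - 9) + 185) + j = ((9/((-2 + 4)*(2 + 5) - 4) - 9) + 185) - 15 = ((9/(2*7 - 4) - 9) + 185) - 15 = ((9/(14 - 4) - 9) + 185) - 15 = ((9/10 - 9) + 185) - 15 = (-81/10 + 185) - 15 = 1769/10 - 15 = 1619/10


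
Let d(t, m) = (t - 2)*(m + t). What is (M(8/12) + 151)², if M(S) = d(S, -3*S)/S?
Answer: 212521/9 ≈ 23613.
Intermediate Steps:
d(t, m) = (-2 + t)*(m + t)
M(S) = (-2*S² + 4*S)/S (M(S) = (S² - (-6)*S - 2*S + (-3*S)*S)/S = (S² + 6*S - 2*S - 3*S²)/S = (-2*S² + 4*S)/S)
(M(8/12) + 151)² = ((4 - 16/12) + 151)² = ((4 - 2*⅔) + 151)² = ((4 - 4/3) + 151)² = (8/3 + 151)² = (461/3)² = 212521/9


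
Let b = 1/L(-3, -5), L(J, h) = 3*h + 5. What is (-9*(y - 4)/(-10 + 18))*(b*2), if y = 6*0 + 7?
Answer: 27/40 ≈ 0.67500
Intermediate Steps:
L(J, h) = 5 + 3*h
b = -⅒ (b = 1/(5 + 3*(-5)) = 1/(5 - 15) = 1/(-10) = -⅒ ≈ -0.10000)
y = 7 (y = 0 + 7 = 7)
(-9*(y - 4)/(-10 + 18))*(b*2) = (-9*(7 - 4)/(-10 + 18))*(-⅒*2) = -27/8*(-⅕) = 27/40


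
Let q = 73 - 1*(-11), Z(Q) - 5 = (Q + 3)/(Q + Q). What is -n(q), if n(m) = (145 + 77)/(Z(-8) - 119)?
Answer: 3552/1819 ≈ 1.9527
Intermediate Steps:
Z(Q) = 5 + (3 + Q)/(2*Q) (Z(Q) = 5 + (Q + 3)/(Q + Q) = 5 + (3 + Q)/((2*Q)) = 5 + (3 + Q)*(1/(2*Q)) = 5 + (3 + Q)/(2*Q))
q = 84 (q = 73 + 11 = 84)
n(m) = -3552/1819 (n(m) = (145 + 77)/((½)*(3 + 11*(-8))/(-8) - 119) = 222/((½)*(-⅛)*(3 - 88) - 119) = 222/((½)*(-⅛)*(-85) - 119) = 222/(85/16 - 119) = 222/(-1819/16) = 222*(-16/1819) = -3552/1819)
-n(q) = -1*(-3552/1819) = 3552/1819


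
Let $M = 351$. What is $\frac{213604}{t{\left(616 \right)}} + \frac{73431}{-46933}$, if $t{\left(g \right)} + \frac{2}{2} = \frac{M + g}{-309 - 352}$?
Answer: $- \frac{1656673783330}{19101731} \approx -86729.0$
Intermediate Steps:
$t{\left(g \right)} = - \frac{1012}{661} - \frac{g}{661}$ ($t{\left(g \right)} = -1 + \frac{351 + g}{-309 - 352} = -1 + \frac{351 + g}{-661} = -1 + \left(351 + g\right) \left(- \frac{1}{661}\right) = -1 - \left(\frac{351}{661} + \frac{g}{661}\right) = - \frac{1012}{661} - \frac{g}{661}$)
$\frac{213604}{t{\left(616 \right)}} + \frac{73431}{-46933} = \frac{213604}{- \frac{1012}{661} - \frac{616}{661}} + \frac{73431}{-46933} = \frac{213604}{- \frac{1012}{661} - \frac{616}{661}} + 73431 \left(- \frac{1}{46933}\right) = \frac{213604}{- \frac{1628}{661}} - \frac{73431}{46933} = 213604 \left(- \frac{661}{1628}\right) - \frac{73431}{46933} = - \frac{35298061}{407} - \frac{73431}{46933} = - \frac{1656673783330}{19101731}$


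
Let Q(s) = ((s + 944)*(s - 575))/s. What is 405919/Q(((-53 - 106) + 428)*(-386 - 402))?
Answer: -21510865567/11213342079 ≈ -1.9183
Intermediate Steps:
Q(s) = (-575 + s)*(944 + s)/s (Q(s) = ((944 + s)*(-575 + s))/s = ((-575 + s)*(944 + s))/s = (-575 + s)*(944 + s)/s)
405919/Q(((-53 - 106) + 428)*(-386 - 402)) = 405919/(369 + ((-53 - 106) + 428)*(-386 - 402) - 542800*1/((-386 - 402)*((-53 - 106) + 428))) = 405919/(369 + (-159 + 428)*(-788) - 542800*(-1/(788*(-159 + 428)))) = 405919/(369 + 269*(-788) - 542800/(269*(-788))) = 405919/(369 - 211972 - 542800/(-211972)) = 405919/(369 - 211972 - 542800*(-1/211972)) = 405919/(369 - 211972 + 135700/52993) = 405919/(-11213342079/52993) = 405919*(-52993/11213342079) = -21510865567/11213342079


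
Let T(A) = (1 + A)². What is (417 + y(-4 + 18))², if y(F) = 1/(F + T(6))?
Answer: 690217984/3969 ≈ 1.7390e+5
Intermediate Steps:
y(F) = 1/(49 + F) (y(F) = 1/(F + (1 + 6)²) = 1/(F + 7²) = 1/(F + 49) = 1/(49 + F))
(417 + y(-4 + 18))² = (417 + 1/(49 + (-4 + 18)))² = (417 + 1/(49 + 14))² = (417 + 1/63)² = (26272/63)² = 690217984/3969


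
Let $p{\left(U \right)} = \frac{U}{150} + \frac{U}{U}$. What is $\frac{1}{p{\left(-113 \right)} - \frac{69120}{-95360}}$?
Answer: $\frac{22350}{21713} \approx 1.0293$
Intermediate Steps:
$p{\left(U \right)} = 1 + \frac{U}{150}$ ($p{\left(U \right)} = U \frac{1}{150} + 1 = \frac{U}{150} + 1 = 1 + \frac{U}{150}$)
$\frac{1}{p{\left(-113 \right)} - \frac{69120}{-95360}} = \frac{1}{\left(1 + \frac{1}{150} \left(-113\right)\right) - \frac{69120}{-95360}} = \frac{1}{\left(1 - \frac{113}{150}\right) - - \frac{108}{149}} = \frac{1}{\frac{37}{150} + \frac{108}{149}} = \frac{1}{\frac{21713}{22350}} = \frac{22350}{21713}$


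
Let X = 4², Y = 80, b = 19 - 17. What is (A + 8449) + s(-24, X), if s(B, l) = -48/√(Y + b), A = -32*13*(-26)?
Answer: 19265 - 24*√82/41 ≈ 19260.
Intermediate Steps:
A = 10816 (A = -416*(-26) = 10816)
b = 2
X = 16
s(B, l) = -24*√82/41 (s(B, l) = -48/√(80 + 2) = -48*√82/82 = -24*√82/41)
(A + 8449) + s(-24, X) = (10816 + 8449) - 24*√82/41 = 19265 - 24*√82/41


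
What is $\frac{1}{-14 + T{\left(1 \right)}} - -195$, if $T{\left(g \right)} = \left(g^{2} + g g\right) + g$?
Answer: $\frac{2144}{11} \approx 194.91$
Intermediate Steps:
$T{\left(g \right)} = g + 2 g^{2}$ ($T{\left(g \right)} = \left(g^{2} + g^{2}\right) + g = 2 g^{2} + g = g + 2 g^{2}$)
$\frac{1}{-14 + T{\left(1 \right)}} - -195 = \frac{1}{-14 + 1 \left(1 + 2 \cdot 1\right)} - -195 = \frac{1}{-14 + 1 \left(1 + 2\right)} + 195 = \frac{1}{-14 + 1 \cdot 3} + 195 = \frac{1}{-14 + 3} + 195 = \frac{1}{-11} + 195 = - \frac{1}{11} + 195 = \frac{2144}{11}$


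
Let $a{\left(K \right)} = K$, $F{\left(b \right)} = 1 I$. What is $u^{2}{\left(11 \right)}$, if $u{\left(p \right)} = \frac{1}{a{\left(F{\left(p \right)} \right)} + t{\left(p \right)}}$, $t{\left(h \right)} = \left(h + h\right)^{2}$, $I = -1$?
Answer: $\frac{1}{233289} \approx 4.2865 \cdot 10^{-6}$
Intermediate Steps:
$F{\left(b \right)} = -1$ ($F{\left(b \right)} = 1 \left(-1\right) = -1$)
$t{\left(h \right)} = 4 h^{2}$ ($t{\left(h \right)} = \left(2 h\right)^{2} = 4 h^{2}$)
$u{\left(p \right)} = \frac{1}{-1 + 4 p^{2}}$
$u^{2}{\left(11 \right)} = \left(\frac{1}{-1 + 4 \cdot 11^{2}}\right)^{2} = \left(\frac{1}{-1 + 4 \cdot 121}\right)^{2} = \left(\frac{1}{-1 + 484}\right)^{2} = \left(\frac{1}{483}\right)^{2} = \frac{1}{233289}$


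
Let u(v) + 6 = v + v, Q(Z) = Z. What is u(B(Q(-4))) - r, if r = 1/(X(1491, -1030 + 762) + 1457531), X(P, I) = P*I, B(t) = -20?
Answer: -48665379/1057943 ≈ -46.000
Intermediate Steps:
X(P, I) = I*P
u(v) = -6 + 2*v (u(v) = -6 + (v + v) = -6 + 2*v)
r = 1/1057943 (r = 1/((-1030 + 762)*1491 + 1457531) = 1/(-268*1491 + 1457531) = 1/(-399588 + 1457531) = 1/1057943 ≈ 9.4523e-7)
u(B(Q(-4))) - r = (-6 + 2*(-20)) - 1*1/1057943 = (-6 - 40) - 1/1057943 = -46 - 1/1057943 = -48665379/1057943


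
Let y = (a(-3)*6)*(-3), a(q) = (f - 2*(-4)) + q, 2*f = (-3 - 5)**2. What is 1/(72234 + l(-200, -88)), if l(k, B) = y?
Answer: 1/71568 ≈ 1.3973e-5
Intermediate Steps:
f = 32 (f = (-3 - 5)**2/2 = (1/2)*(-8)**2 = (1/2)*64 = 32)
a(q) = 40 + q (a(q) = (32 - 2*(-4)) + q = (32 + 8) + q = 40 + q)
y = -666 (y = ((40 - 3)*6)*(-3) = (37*6)*(-3) = 222*(-3) = -666)
l(k, B) = -666
1/(72234 + l(-200, -88)) = 1/(72234 - 666) = 1/71568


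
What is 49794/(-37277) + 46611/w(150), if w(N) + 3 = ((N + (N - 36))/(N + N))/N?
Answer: -3258126256641/209273078 ≈ -15569.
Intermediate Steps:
w(N) = -3 + (-36 + 2*N)/(2*N²) (w(N) = -3 + ((N + (N - 36))/(N + N))/N = -3 + ((N + (-36 + N))/((2*N)))/N = -3 + ((-36 + 2*N)*(1/(2*N)))/N = -3 + ((-36 + 2*N)/(2*N))/N = -3 + (-36 + 2*N)/(2*N²))
49794/(-37277) + 46611/w(150) = 49794/(-37277) + 46611/(-3 + 1/150 - 18/150²) = 49794*(-1/37277) + 46611/(-3 + 1/150 - 18*1/22500) = -49794/37277 + 46611/(-3 + 1/150 - 1/1250) = -49794/37277 + 46611/(-5614/1875) = -49794/37277 + 46611*(-1875/5614) = -49794/37277 - 87395625/5614 = -3258126256641/209273078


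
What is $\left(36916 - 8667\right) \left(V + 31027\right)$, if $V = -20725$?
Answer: $291021198$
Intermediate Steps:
$\left(36916 - 8667\right) \left(V + 31027\right) = \left(36916 - 8667\right) \left(-20725 + 31027\right) = 28249 \cdot 10302 = 291021198$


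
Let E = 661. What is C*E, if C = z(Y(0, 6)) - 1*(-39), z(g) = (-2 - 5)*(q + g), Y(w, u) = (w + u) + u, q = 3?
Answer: -43626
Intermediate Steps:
Y(w, u) = w + 2*u (Y(w, u) = (u + w) + u = w + 2*u)
z(g) = -21 - 7*g (z(g) = (-2 - 5)*(3 + g) = -7*(3 + g) = -21 - 7*g)
C = -66 (C = (-21 - 7*(0 + 2*6)) - 1*(-39) = (-21 - 7*(0 + 12)) + 39 = (-21 - 7*12) + 39 = (-21 - 84) + 39 = -105 + 39 = -66)
C*E = -66*661 = -43626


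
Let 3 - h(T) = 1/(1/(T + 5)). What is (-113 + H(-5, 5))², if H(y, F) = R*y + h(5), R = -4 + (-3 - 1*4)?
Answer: 4225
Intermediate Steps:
R = -11 (R = -4 + (-3 - 4) = -4 - 7 = -11)
h(T) = -2 - T (h(T) = 3 - 1/(1/(T + 5)) = 3 - 1/(1/(5 + T)) = 3 - (5 + T) = 3 + (-5 - T) = -2 - T)
H(y, F) = -7 - 11*y (H(y, F) = -11*y + (-2 - 1*5) = -11*y + (-2 - 5) = -11*y - 7 = -7 - 11*y)
(-113 + H(-5, 5))² = (-113 + (-7 - 11*(-5)))² = (-113 + (-7 + 55))² = (-113 + 48)² = (-65)² = 4225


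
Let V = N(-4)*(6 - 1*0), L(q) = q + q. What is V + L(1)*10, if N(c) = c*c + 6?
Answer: 152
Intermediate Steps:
L(q) = 2*q
N(c) = 6 + c² (N(c) = c² + 6 = 6 + c²)
V = 132 (V = (6 + (-4)²)*(6 - 1*0) = (6 + 16)*(6 + 0) = 22*6 = 132)
V + L(1)*10 = 132 + (2*1)*10 = 132 + 2*10 = 132 + 20 = 152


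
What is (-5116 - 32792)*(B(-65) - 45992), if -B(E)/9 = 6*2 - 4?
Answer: 1746194112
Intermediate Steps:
B(E) = -72 (B(E) = -9*(6*2 - 4) = -9*(12 - 4) = -9*8 = -72)
(-5116 - 32792)*(B(-65) - 45992) = (-5116 - 32792)*(-72 - 45992) = -37908*(-46064) = 1746194112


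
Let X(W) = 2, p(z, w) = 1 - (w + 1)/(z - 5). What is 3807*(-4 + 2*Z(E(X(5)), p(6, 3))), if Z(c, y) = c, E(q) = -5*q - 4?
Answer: -121824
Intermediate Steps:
p(z, w) = 1 - (1 + w)/(-5 + z)
E(q) = -4 - 5*q
3807*(-4 + 2*Z(E(X(5)), p(6, 3))) = 3807*(-4 + 2*(-4 - 5*2)) = 3807*(-4 + 2*(-4 - 10)) = 3807*(-4 + 2*(-14)) = 3807*(-4 - 28) = 3807*(-32) = -121824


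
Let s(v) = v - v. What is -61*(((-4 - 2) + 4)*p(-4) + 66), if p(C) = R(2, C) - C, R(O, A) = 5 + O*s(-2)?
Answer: -2928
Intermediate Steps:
s(v) = 0
R(O, A) = 5 (R(O, A) = 5 + O*0 = 5 + 0 = 5)
p(C) = 5 - C
-61*(((-4 - 2) + 4)*p(-4) + 66) = -61*(((-4 - 2) + 4)*(5 - 1*(-4)) + 66) = -61*((-6 + 4)*(5 + 4) + 66) = -61*(-2*9 + 66) = -61*(-18 + 66) = -61*48 = -2928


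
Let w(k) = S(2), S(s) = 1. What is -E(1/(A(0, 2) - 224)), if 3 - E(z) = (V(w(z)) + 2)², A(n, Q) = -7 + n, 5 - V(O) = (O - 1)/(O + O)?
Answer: 46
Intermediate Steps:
w(k) = 1
V(O) = 5 - (-1 + O)/(2*O) (V(O) = 5 - (O - 1)/(O + O) = 5 - (-1 + O)/(2*O))
E(z) = -46 (E(z) = 3 - ((½)*(1 + 9*1)/1 + 2)² = 3 - ((½)*1*(1 + 9) + 2)² = 3 - ((½)*1*10 + 2)² = 3 - (5 + 2)² = 3 - 1*7² = 3 - 1*49 = 3 - 49 = -46)
-E(1/(A(0, 2) - 224)) = -1*(-46) = 46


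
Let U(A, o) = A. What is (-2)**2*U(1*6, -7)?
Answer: 24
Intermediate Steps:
(-2)**2*U(1*6, -7) = (-2)**2*(1*6) = 4*6 = 24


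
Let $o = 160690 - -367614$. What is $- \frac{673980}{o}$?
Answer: $- \frac{168495}{132076} \approx -1.2757$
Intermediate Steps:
$o = 528304$ ($o = 160690 + 367614 = 528304$)
$- \frac{673980}{o} = - \frac{673980}{528304} = \left(-673980\right) \frac{1}{528304} = - \frac{168495}{132076}$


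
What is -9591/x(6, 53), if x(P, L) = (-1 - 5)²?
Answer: -3197/12 ≈ -266.42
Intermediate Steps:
x(P, L) = 36 (x(P, L) = (-6)² = 36)
-9591/x(6, 53) = -9591/36 = -9591*1/36 = -3197/12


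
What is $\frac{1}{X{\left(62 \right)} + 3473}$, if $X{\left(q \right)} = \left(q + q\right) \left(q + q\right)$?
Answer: $\frac{1}{18849} \approx 5.3053 \cdot 10^{-5}$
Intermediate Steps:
$X{\left(q \right)} = 4 q^{2}$ ($X{\left(q \right)} = 2 q 2 q = 4 q^{2}$)
$\frac{1}{X{\left(62 \right)} + 3473} = \frac{1}{4 \cdot 62^{2} + 3473} = \frac{1}{4 \cdot 3844 + 3473} = \frac{1}{15376 + 3473} = \frac{1}{18849}$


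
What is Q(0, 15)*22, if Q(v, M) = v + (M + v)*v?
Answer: 0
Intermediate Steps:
Q(v, M) = v + v*(M + v)
Q(0, 15)*22 = (0*(1 + 15 + 0))*22 = (0*16)*22 = 0*22 = 0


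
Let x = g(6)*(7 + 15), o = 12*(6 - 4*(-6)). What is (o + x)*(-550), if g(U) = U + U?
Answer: -343200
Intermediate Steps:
g(U) = 2*U
o = 360 (o = 12*(6 + 24) = 12*30 = 360)
x = 264 (x = (2*6)*(7 + 15) = 12*22 = 264)
(o + x)*(-550) = (360 + 264)*(-550) = 624*(-550) = -343200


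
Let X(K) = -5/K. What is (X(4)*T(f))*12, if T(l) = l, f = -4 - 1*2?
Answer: 90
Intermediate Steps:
f = -6 (f = -4 - 2 = -6)
(X(4)*T(f))*12 = (-5/4*(-6))*12 = (-5*¼*(-6))*12 = -5/4*(-6)*12 = (15/2)*12 = 90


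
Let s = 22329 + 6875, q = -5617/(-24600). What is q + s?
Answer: 17522537/600 ≈ 29204.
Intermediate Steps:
q = 137/600 (q = -5617*(-1/24600) = 137/600 ≈ 0.22833)
s = 29204
q + s = 137/600 + 29204 = 17522537/600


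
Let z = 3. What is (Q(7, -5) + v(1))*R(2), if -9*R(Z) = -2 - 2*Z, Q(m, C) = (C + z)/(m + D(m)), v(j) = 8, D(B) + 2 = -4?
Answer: 4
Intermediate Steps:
D(B) = -6 (D(B) = -2 - 4 = -6)
Q(m, C) = (3 + C)/(-6 + m) (Q(m, C) = (C + 3)/(m - 6) = (3 + C)/(-6 + m))
R(Z) = 2/9 + 2*Z/9 (R(Z) = -(-2 - 2*Z)/9 = 2/9 + 2*Z/9)
(Q(7, -5) + v(1))*R(2) = ((3 - 5)/(-6 + 7) + 8)*(2/9 + (2/9)*2) = (-2/1 + 8)*(2/9 + 4/9) = (1*(-2) + 8)*(⅔) = (-2 + 8)*(⅔) = 6*(⅔) = 4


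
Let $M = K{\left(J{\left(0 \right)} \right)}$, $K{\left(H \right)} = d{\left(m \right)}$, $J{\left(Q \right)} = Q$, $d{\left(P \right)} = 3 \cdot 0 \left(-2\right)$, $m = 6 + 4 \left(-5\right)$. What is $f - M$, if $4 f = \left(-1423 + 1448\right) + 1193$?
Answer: $\frac{609}{2} \approx 304.5$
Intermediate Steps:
$m = -14$ ($m = 6 - 20 = -14$)
$d{\left(P \right)} = 0$ ($d{\left(P \right)} = 0 \left(-2\right) = 0$)
$K{\left(H \right)} = 0$
$M = 0$
$f = \frac{609}{2}$ ($f = \frac{\left(-1423 + 1448\right) + 1193}{4} = \frac{25 + 1193}{4} = \frac{1}{4} \cdot 1218 = \frac{609}{2} \approx 304.5$)
$f - M = \frac{609}{2} - 0 = \frac{609}{2} + 0 = \frac{609}{2}$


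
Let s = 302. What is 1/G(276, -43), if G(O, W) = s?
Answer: 1/302 ≈ 0.0033113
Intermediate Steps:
G(O, W) = 302
1/G(276, -43) = 1/302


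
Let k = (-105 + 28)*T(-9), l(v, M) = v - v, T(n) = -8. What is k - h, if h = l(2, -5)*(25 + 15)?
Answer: 616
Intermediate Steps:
l(v, M) = 0
h = 0 (h = 0*(25 + 15) = 0*40 = 0)
k = 616 (k = (-105 + 28)*(-8) = -77*(-8) = 616)
k - h = 616 - 1*0 = 616 + 0 = 616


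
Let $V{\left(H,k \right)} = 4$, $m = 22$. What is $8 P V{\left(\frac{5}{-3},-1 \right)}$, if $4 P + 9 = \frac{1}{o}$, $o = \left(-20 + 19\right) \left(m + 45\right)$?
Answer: $- \frac{4832}{67} \approx -72.119$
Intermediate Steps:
$o = -67$ ($o = \left(-20 + 19\right) \left(22 + 45\right) = \left(-1\right) 67 = -67$)
$P = - \frac{151}{67}$ ($P = - \frac{9}{4} + \frac{1}{4 \left(-67\right)} = - \frac{9}{4} + \frac{1}{4} \left(- \frac{1}{67}\right) = - \frac{9}{4} - \frac{1}{268} = - \frac{151}{67} \approx -2.2537$)
$8 P V{\left(\frac{5}{-3},-1 \right)} = 8 \left(- \frac{151}{67}\right) 4 = \left(- \frac{1208}{67}\right) 4 = - \frac{4832}{67}$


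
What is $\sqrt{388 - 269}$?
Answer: $\sqrt{119} \approx 10.909$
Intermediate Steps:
$\sqrt{388 - 269} = \sqrt{119}$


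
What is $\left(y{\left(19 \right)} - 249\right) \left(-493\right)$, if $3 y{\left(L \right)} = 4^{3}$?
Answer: $\frac{336719}{3} \approx 1.1224 \cdot 10^{5}$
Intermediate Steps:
$y{\left(L \right)} = \frac{64}{3}$ ($y{\left(L \right)} = \frac{4^{3}}{3} = \frac{1}{3} \cdot 64 = \frac{64}{3}$)
$\left(y{\left(19 \right)} - 249\right) \left(-493\right) = \left(\frac{64}{3} - 249\right) \left(-493\right) = \left(- \frac{683}{3}\right) \left(-493\right) = \frac{336719}{3}$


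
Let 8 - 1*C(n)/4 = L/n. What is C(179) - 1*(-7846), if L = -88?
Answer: 1410514/179 ≈ 7880.0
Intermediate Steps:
C(n) = 32 + 352/n (C(n) = 32 - (-352)/n = 32 + 352/n)
C(179) - 1*(-7846) = (32 + 352/179) - 1*(-7846) = (32 + 352*(1/179)) + 7846 = (32 + 352/179) + 7846 = 6080/179 + 7846 = 1410514/179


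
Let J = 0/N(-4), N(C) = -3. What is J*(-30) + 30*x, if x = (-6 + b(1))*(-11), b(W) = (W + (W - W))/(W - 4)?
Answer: 2090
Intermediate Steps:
J = 0 (J = 0/(-3) = 0*(-⅓) = 0)
b(W) = W/(-4 + W) (b(W) = (W + 0)/(-4 + W) = W/(-4 + W))
x = 209/3 (x = (-6 + 1/(-4 + 1))*(-11) = (-6 + 1/(-3))*(-11) = (-6 + 1*(-⅓))*(-11) = (-6 - ⅓)*(-11) = -19/3*(-11) = 209/3 ≈ 69.667)
J*(-30) + 30*x = 0*(-30) + 30*(209/3) = 0 + 2090 = 2090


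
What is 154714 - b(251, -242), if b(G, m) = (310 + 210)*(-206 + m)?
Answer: 387674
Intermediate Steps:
b(G, m) = -107120 + 520*m (b(G, m) = 520*(-206 + m) = -107120 + 520*m)
154714 - b(251, -242) = 154714 - (-107120 + 520*(-242)) = 154714 - (-107120 - 125840) = 154714 - 1*(-232960) = 154714 + 232960 = 387674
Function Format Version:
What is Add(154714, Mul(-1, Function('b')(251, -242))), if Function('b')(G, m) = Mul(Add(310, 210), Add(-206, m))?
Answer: 387674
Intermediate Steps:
Function('b')(G, m) = Add(-107120, Mul(520, m)) (Function('b')(G, m) = Mul(520, Add(-206, m)) = Add(-107120, Mul(520, m)))
Add(154714, Mul(-1, Function('b')(251, -242))) = Add(154714, Mul(-1, Add(-107120, Mul(520, -242)))) = Add(154714, Mul(-1, Add(-107120, -125840))) = Add(154714, Mul(-1, -232960)) = Add(154714, 232960) = 387674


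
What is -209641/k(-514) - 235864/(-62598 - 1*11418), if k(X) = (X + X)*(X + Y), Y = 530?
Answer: 2358497/148032 ≈ 15.932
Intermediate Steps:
k(X) = 2*X*(530 + X) (k(X) = (X + X)*(X + 530) = (2*X)*(530 + X) = 2*X*(530 + X))
-209641/k(-514) - 235864/(-62598 - 1*11418) = -209641*(-1/(1028*(530 - 514))) - 235864/(-62598 - 1*11418) = -209641/(2*(-514)*16) - 235864/(-62598 - 11418) = -209641/(-16448) - 235864/(-74016) = -209641*(-1/16448) - 235864*(-1/74016) = 209641/16448 + 29483/9252 = 2358497/148032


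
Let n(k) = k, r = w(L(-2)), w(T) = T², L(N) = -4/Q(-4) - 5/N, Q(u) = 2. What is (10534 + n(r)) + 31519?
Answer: 168213/4 ≈ 42053.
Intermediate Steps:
L(N) = -2 - 5/N (L(N) = -4/2 - 5/N = -4*½ - 5/N = -2 - 5/N)
r = ¼ (r = (-2 - 5/(-2))² = (-2 - 5*(-½))² = (-2 + 5/2)² = (½)² = ¼ ≈ 0.25000)
(10534 + n(r)) + 31519 = (10534 + ¼) + 31519 = 42137/4 + 31519 = 168213/4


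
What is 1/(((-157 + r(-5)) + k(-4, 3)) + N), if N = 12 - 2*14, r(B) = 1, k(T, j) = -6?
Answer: -1/178 ≈ -0.0056180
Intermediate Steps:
N = -16 (N = 12 - 28 = -16)
1/(((-157 + r(-5)) + k(-4, 3)) + N) = 1/(((-157 + 1) - 6) - 16) = 1/((-156 - 6) - 16) = 1/(-162 - 16) = 1/(-178) = -1/178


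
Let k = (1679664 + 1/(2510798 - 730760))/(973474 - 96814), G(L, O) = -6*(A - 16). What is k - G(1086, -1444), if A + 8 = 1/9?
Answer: -220680097127567/1560488113080 ≈ -141.42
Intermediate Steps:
A = -71/9 (A = -8 + 1/9 = -71/9 ≈ -7.8889)
G(L, O) = 430/3 (G(L, O) = -6*(-71/9 - 16) = -6*(-215/9) = 430/3)
k = 2989865747233/1560488113080 (k = (1679664 + 1/1780038)/876660 = (1679664 + 1/1780038)*(1/876660) = (2989865747233/1780038)*(1/876660) = 2989865747233/1560488113080 ≈ 1.9160)
k - G(1086, -1444) = 2989865747233/1560488113080 - 1*430/3 = 2989865747233/1560488113080 - 430/3 = -220680097127567/1560488113080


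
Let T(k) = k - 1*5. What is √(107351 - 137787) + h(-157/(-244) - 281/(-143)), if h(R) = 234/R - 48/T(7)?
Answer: 5980368/91015 + 2*I*√7609 ≈ 65.708 + 174.46*I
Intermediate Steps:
T(k) = -5 + k (T(k) = k - 5 = -5 + k)
h(R) = -24 + 234/R (h(R) = 234/R - 48/(-5 + 7) = 234/R - 48/2 = 234/R - 48*½ = 234/R - 24 = -24 + 234/R)
√(107351 - 137787) + h(-157/(-244) - 281/(-143)) = √(107351 - 137787) + (-24 + 234/(-157/(-244) - 281/(-143))) = √(-30436) + (-24 + 234/(-157*(-1/244) - 281*(-1/143))) = 2*I*√7609 + (-24 + 234/(157/244 + 281/143)) = 2*I*√7609 + (-24 + 234/(91015/34892)) = 2*I*√7609 + (-24 + 234*(34892/91015)) = 2*I*√7609 + (-24 + 8164728/91015) = 2*I*√7609 + 5980368/91015 = 5980368/91015 + 2*I*√7609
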